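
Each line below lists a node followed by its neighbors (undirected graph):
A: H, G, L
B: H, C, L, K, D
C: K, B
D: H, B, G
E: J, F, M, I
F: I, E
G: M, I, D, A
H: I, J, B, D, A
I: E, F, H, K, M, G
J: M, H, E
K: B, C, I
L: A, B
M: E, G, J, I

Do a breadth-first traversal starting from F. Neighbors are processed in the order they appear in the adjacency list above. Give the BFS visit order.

Visit F; enqueue I, E → queue [I, E]
Visit I; enqueue H, K, M, G → queue [E, H, K, M, G]
Visit E; enqueue J → queue [H, K, M, G, J]
Visit H; enqueue B, D, A → queue [K, M, G, J, B, D, A]
Visit K; enqueue C → queue [M, G, J, B, D, A, C]
Visit M → queue [G, J, B, D, A, C]
Visit G → queue [J, B, D, A, C]
Visit J → queue [B, D, A, C]
Visit B; enqueue L → queue [D, A, C, L]
Visit D → queue [A, C, L]
Visit A → queue [C, L]
Visit C → queue [L]
Visit L → queue []

F, I, E, H, K, M, G, J, B, D, A, C, L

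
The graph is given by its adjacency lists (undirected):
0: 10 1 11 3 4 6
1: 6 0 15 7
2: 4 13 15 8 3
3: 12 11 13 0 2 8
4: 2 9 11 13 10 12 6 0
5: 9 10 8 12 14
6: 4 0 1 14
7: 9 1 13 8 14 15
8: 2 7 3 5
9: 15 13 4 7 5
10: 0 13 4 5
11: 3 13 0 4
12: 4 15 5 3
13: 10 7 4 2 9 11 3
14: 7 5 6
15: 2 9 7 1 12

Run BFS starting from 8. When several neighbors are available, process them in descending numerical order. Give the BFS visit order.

8 → 7 → 5 → 3 → 2 → 15 → 14 → 13 → 9 → 1 → 12 → 10 → 11 → 0 → 4 → 6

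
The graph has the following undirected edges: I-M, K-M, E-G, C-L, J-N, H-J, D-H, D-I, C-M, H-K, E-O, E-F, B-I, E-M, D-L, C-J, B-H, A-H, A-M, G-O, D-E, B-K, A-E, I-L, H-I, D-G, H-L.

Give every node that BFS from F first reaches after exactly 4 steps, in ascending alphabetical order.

B, J

Level 0: F
Level 1: E
Level 2: A, D, G, M, O
Level 3: C, H, I, K, L
Level 4: B, J
Level 5: N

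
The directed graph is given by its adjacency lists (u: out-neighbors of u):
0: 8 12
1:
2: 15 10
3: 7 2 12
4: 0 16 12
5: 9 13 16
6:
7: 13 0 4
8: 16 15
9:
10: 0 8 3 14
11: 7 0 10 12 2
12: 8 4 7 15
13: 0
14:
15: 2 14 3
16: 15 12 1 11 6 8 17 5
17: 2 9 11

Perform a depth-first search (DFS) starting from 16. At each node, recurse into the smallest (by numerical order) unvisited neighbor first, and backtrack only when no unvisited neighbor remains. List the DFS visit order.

16 → 1 → 5 → 9 → 13 → 0 → 8 → 15 → 2 → 10 → 3 → 7 → 4 → 12 → 14 → 6 → 11 → 17

Visit 16
16 → 1
16 → 5
5 → 9
5 → 13
13 → 0
0 → 8
8 → 15
15 → 2
2 → 10
10 → 3
3 → 7
7 → 4
4 → 12
10 → 14
16 → 6
16 → 11
16 → 17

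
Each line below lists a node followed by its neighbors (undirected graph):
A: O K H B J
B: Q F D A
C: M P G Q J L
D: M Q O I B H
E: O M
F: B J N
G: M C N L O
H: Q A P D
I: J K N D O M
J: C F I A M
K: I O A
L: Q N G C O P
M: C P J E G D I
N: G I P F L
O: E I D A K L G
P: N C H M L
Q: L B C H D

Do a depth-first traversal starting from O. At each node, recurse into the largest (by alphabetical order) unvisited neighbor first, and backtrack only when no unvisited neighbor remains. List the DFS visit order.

Visit O
O → L
L → Q
Q → H
H → P
P → N
N → I
I → M
M → J
J → F
F → B
B → D
B → A
A → K
J → C
C → G
M → E

O, L, Q, H, P, N, I, M, J, F, B, D, A, K, C, G, E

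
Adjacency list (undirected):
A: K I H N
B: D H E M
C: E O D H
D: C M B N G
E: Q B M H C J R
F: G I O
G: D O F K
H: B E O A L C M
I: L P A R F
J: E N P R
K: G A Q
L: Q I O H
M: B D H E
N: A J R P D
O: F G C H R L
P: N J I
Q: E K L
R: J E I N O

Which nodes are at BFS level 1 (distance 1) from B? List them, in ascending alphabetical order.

Level 0: B
Level 1: D, E, H, M
Level 2: A, C, G, J, L, N, O, Q, R
Level 3: F, I, K, P

D, E, H, M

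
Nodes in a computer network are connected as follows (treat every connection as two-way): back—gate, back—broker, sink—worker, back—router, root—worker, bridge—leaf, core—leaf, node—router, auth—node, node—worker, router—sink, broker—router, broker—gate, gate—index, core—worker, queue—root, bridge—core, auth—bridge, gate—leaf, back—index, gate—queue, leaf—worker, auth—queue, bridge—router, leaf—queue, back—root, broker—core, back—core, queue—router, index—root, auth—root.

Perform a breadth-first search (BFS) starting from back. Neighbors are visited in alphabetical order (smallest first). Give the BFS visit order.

Visit back; enqueue broker, core, gate, index, root, router → queue [broker, core, gate, index, root, router]
Visit broker → queue [core, gate, index, root, router]
Visit core; enqueue bridge, leaf, worker → queue [gate, index, root, router, bridge, leaf, worker]
Visit gate; enqueue queue → queue [index, root, router, bridge, leaf, worker, queue]
Visit index → queue [root, router, bridge, leaf, worker, queue]
Visit root; enqueue auth → queue [router, bridge, leaf, worker, queue, auth]
Visit router; enqueue node, sink → queue [bridge, leaf, worker, queue, auth, node, sink]
Visit bridge → queue [leaf, worker, queue, auth, node, sink]
Visit leaf → queue [worker, queue, auth, node, sink]
Visit worker → queue [queue, auth, node, sink]
Visit queue → queue [auth, node, sink]
Visit auth → queue [node, sink]
Visit node → queue [sink]
Visit sink → queue []

back, broker, core, gate, index, root, router, bridge, leaf, worker, queue, auth, node, sink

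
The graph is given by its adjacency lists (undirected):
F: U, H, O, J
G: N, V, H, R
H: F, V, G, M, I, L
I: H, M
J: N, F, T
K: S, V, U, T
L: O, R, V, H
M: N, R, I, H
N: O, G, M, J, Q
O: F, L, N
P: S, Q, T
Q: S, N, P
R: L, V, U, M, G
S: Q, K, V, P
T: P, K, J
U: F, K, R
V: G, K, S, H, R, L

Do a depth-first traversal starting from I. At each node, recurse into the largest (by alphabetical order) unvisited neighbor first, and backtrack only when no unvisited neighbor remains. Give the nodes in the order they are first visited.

Visit I
I → M
M → R
R → V
V → S
S → Q
Q → P
P → T
T → K
K → U
U → F
F → O
O → N
N → J
N → G
G → H
H → L

I M R V S Q P T K U F O N J G H L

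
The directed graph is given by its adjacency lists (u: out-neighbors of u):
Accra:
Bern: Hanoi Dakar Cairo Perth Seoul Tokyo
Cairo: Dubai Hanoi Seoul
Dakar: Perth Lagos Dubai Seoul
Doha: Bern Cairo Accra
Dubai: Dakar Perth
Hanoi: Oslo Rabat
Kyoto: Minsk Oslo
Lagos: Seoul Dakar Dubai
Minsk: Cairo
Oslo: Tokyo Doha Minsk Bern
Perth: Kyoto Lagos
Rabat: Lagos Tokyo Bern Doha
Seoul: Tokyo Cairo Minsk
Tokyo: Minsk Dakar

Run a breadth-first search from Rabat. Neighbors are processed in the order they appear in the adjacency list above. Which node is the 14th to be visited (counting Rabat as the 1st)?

Oslo

Visit Rabat; enqueue Lagos, Tokyo, Bern, Doha → queue [Lagos, Tokyo, Bern, Doha]
Visit Lagos; enqueue Seoul, Dakar, Dubai → queue [Tokyo, Bern, Doha, Seoul, Dakar, Dubai]
Visit Tokyo; enqueue Minsk → queue [Bern, Doha, Seoul, Dakar, Dubai, Minsk]
Visit Bern; enqueue Hanoi, Cairo, Perth → queue [Doha, Seoul, Dakar, Dubai, Minsk, Hanoi, Cairo, Perth]
Visit Doha; enqueue Accra → queue [Seoul, Dakar, Dubai, Minsk, Hanoi, Cairo, Perth, Accra]
Visit Seoul → queue [Dakar, Dubai, Minsk, Hanoi, Cairo, Perth, Accra]
Visit Dakar → queue [Dubai, Minsk, Hanoi, Cairo, Perth, Accra]
Visit Dubai → queue [Minsk, Hanoi, Cairo, Perth, Accra]
Visit Minsk → queue [Hanoi, Cairo, Perth, Accra]
Visit Hanoi; enqueue Oslo → queue [Cairo, Perth, Accra, Oslo]
Visit Cairo → queue [Perth, Accra, Oslo]
Visit Perth; enqueue Kyoto → queue [Accra, Oslo, Kyoto]
Visit Accra → queue [Oslo, Kyoto]
Visit Oslo → queue [Kyoto]
Visit Kyoto → queue []

Visit order: Rabat, Lagos, Tokyo, Bern, Doha, Seoul, Dakar, Dubai, Minsk, Hanoi, Cairo, Perth, Accra, Oslo, Kyoto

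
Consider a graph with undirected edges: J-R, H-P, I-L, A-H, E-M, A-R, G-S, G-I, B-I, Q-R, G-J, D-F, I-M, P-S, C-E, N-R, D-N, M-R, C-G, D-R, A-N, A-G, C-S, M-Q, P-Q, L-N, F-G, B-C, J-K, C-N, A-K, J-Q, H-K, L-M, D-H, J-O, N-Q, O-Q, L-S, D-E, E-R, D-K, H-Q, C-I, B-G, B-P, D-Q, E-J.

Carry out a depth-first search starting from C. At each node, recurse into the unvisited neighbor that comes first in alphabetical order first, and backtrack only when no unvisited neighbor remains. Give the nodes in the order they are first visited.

C, B, G, A, H, D, E, J, K, O, Q, M, I, L, N, R, S, P, F

Visit C
C → B
B → G
G → A
A → H
H → D
D → E
E → J
J → K
J → O
O → Q
Q → M
M → I
I → L
L → N
N → R
L → S
S → P
D → F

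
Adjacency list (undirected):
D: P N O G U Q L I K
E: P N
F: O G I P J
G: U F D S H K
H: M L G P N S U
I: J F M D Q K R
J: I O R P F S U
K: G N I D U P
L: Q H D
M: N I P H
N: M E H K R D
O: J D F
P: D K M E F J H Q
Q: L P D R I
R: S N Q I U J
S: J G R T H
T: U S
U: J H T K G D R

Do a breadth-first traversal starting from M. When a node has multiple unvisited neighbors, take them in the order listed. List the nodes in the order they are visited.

Visit M; enqueue N, I, P, H → queue [N, I, P, H]
Visit N; enqueue E, K, R, D → queue [I, P, H, E, K, R, D]
Visit I; enqueue J, F, Q → queue [P, H, E, K, R, D, J, F, Q]
Visit P → queue [H, E, K, R, D, J, F, Q]
Visit H; enqueue L, G, S, U → queue [E, K, R, D, J, F, Q, L, G, S, U]
Visit E → queue [K, R, D, J, F, Q, L, G, S, U]
Visit K → queue [R, D, J, F, Q, L, G, S, U]
Visit R → queue [D, J, F, Q, L, G, S, U]
Visit D; enqueue O → queue [J, F, Q, L, G, S, U, O]
Visit J → queue [F, Q, L, G, S, U, O]
Visit F → queue [Q, L, G, S, U, O]
Visit Q → queue [L, G, S, U, O]
Visit L → queue [G, S, U, O]
Visit G → queue [S, U, O]
Visit S; enqueue T → queue [U, O, T]
Visit U → queue [O, T]
Visit O → queue [T]
Visit T → queue []

M, N, I, P, H, E, K, R, D, J, F, Q, L, G, S, U, O, T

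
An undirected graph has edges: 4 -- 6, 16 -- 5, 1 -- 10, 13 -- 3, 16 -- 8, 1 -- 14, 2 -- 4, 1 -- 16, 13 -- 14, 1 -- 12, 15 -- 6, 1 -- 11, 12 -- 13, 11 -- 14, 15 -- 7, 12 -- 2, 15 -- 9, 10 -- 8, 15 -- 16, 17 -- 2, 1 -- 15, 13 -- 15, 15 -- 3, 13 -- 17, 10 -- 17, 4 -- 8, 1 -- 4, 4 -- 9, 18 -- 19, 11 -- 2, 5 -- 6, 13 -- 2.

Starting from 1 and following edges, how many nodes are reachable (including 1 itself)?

17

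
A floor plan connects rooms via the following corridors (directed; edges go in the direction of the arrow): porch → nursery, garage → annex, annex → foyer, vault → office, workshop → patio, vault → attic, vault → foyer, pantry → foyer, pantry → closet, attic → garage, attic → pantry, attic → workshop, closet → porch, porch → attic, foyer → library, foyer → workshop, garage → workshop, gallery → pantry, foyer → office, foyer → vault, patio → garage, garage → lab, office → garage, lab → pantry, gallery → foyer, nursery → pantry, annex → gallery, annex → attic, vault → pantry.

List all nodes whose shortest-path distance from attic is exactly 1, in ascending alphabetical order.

Level 0: attic
Level 1: garage, pantry, workshop
Level 2: annex, closet, foyer, lab, patio
Level 3: gallery, library, office, porch, vault
Level 4: nursery

garage, pantry, workshop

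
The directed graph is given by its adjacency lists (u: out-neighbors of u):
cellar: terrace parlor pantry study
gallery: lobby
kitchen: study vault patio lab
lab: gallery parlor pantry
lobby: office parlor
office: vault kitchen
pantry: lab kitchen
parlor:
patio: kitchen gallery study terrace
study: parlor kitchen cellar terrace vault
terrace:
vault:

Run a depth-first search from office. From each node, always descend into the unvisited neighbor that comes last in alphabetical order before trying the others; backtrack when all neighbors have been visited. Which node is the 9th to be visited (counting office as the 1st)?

lab

Visit office
office → vault
office → kitchen
kitchen → study
study → terrace
study → parlor
study → cellar
cellar → pantry
pantry → lab
lab → gallery
gallery → lobby
kitchen → patio

Visit order: office, vault, kitchen, study, terrace, parlor, cellar, pantry, lab, gallery, lobby, patio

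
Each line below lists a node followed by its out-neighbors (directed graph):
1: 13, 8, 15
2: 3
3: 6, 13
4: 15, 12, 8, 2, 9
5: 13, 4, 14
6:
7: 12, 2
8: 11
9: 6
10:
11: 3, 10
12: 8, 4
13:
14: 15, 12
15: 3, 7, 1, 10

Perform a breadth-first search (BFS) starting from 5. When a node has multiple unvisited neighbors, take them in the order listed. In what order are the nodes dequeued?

Visit 5; enqueue 13, 4, 14 → queue [13, 4, 14]
Visit 13 → queue [4, 14]
Visit 4; enqueue 15, 12, 8, 2, 9 → queue [14, 15, 12, 8, 2, 9]
Visit 14 → queue [15, 12, 8, 2, 9]
Visit 15; enqueue 3, 7, 1, 10 → queue [12, 8, 2, 9, 3, 7, 1, 10]
Visit 12 → queue [8, 2, 9, 3, 7, 1, 10]
Visit 8; enqueue 11 → queue [2, 9, 3, 7, 1, 10, 11]
Visit 2 → queue [9, 3, 7, 1, 10, 11]
Visit 9; enqueue 6 → queue [3, 7, 1, 10, 11, 6]
Visit 3 → queue [7, 1, 10, 11, 6]
Visit 7 → queue [1, 10, 11, 6]
Visit 1 → queue [10, 11, 6]
Visit 10 → queue [11, 6]
Visit 11 → queue [6]
Visit 6 → queue []

5, 13, 4, 14, 15, 12, 8, 2, 9, 3, 7, 1, 10, 11, 6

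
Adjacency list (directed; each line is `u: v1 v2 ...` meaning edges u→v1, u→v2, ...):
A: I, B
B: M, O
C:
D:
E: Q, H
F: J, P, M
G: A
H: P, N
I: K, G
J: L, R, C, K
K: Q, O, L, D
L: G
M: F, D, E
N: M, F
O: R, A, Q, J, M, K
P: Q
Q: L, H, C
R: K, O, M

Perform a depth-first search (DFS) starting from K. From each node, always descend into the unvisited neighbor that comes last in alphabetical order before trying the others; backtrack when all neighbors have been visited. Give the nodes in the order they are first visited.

Visit K
K → Q
Q → L
L → G
G → A
A → I
A → B
B → O
O → R
R → M
M → F
F → P
F → J
J → C
M → E
E → H
H → N
M → D

K → Q → L → G → A → I → B → O → R → M → F → P → J → C → E → H → N → D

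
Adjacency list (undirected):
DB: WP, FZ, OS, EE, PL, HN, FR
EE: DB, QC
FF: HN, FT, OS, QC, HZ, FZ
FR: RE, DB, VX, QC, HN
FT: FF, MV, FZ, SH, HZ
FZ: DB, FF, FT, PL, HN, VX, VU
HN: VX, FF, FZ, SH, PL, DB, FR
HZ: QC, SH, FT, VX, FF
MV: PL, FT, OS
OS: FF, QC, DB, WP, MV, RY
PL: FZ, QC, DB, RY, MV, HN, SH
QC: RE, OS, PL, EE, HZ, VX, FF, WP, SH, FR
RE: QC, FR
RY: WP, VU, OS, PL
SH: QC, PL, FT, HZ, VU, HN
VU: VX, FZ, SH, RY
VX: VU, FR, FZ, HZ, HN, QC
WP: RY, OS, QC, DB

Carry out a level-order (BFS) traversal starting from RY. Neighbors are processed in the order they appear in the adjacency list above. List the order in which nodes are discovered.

RY -> WP -> VU -> OS -> PL -> QC -> DB -> VX -> FZ -> SH -> FF -> MV -> HN -> RE -> EE -> HZ -> FR -> FT

Visit RY; enqueue WP, VU, OS, PL → queue [WP, VU, OS, PL]
Visit WP; enqueue QC, DB → queue [VU, OS, PL, QC, DB]
Visit VU; enqueue VX, FZ, SH → queue [OS, PL, QC, DB, VX, FZ, SH]
Visit OS; enqueue FF, MV → queue [PL, QC, DB, VX, FZ, SH, FF, MV]
Visit PL; enqueue HN → queue [QC, DB, VX, FZ, SH, FF, MV, HN]
Visit QC; enqueue RE, EE, HZ, FR → queue [DB, VX, FZ, SH, FF, MV, HN, RE, EE, HZ, FR]
Visit DB → queue [VX, FZ, SH, FF, MV, HN, RE, EE, HZ, FR]
Visit VX → queue [FZ, SH, FF, MV, HN, RE, EE, HZ, FR]
Visit FZ; enqueue FT → queue [SH, FF, MV, HN, RE, EE, HZ, FR, FT]
Visit SH → queue [FF, MV, HN, RE, EE, HZ, FR, FT]
Visit FF → queue [MV, HN, RE, EE, HZ, FR, FT]
Visit MV → queue [HN, RE, EE, HZ, FR, FT]
Visit HN → queue [RE, EE, HZ, FR, FT]
Visit RE → queue [EE, HZ, FR, FT]
Visit EE → queue [HZ, FR, FT]
Visit HZ → queue [FR, FT]
Visit FR → queue [FT]
Visit FT → queue []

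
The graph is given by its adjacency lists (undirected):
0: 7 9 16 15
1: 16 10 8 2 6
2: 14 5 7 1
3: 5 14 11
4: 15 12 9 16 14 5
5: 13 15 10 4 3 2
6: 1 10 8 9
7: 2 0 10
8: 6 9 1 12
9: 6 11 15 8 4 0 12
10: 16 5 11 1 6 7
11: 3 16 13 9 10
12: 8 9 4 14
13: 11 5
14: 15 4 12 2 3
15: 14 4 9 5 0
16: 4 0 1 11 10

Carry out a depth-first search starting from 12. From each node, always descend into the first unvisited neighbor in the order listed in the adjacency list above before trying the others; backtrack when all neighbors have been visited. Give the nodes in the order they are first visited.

12, 8, 6, 1, 16, 4, 15, 14, 2, 5, 13, 11, 3, 9, 0, 7, 10

Visit 12
12 → 8
8 → 6
6 → 1
1 → 16
16 → 4
4 → 15
15 → 14
14 → 2
2 → 5
5 → 13
13 → 11
11 → 3
11 → 9
9 → 0
0 → 7
7 → 10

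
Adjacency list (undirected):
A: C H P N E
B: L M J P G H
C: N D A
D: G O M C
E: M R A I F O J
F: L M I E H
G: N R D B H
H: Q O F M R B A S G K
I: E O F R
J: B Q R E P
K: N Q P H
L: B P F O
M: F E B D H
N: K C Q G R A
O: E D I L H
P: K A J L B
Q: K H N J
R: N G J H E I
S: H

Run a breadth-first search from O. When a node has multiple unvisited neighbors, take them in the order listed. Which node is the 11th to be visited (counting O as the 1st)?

J

Visit O; enqueue E, D, I, L, H → queue [E, D, I, L, H]
Visit E; enqueue M, R, A, F, J → queue [D, I, L, H, M, R, A, F, J]
Visit D; enqueue G, C → queue [I, L, H, M, R, A, F, J, G, C]
Visit I → queue [L, H, M, R, A, F, J, G, C]
Visit L; enqueue B, P → queue [H, M, R, A, F, J, G, C, B, P]
Visit H; enqueue Q, S, K → queue [M, R, A, F, J, G, C, B, P, Q, S, K]
Visit M → queue [R, A, F, J, G, C, B, P, Q, S, K]
Visit R; enqueue N → queue [A, F, J, G, C, B, P, Q, S, K, N]
Visit A → queue [F, J, G, C, B, P, Q, S, K, N]
Visit F → queue [J, G, C, B, P, Q, S, K, N]
Visit J → queue [G, C, B, P, Q, S, K, N]
Visit G → queue [C, B, P, Q, S, K, N]
Visit C → queue [B, P, Q, S, K, N]
Visit B → queue [P, Q, S, K, N]
Visit P → queue [Q, S, K, N]
Visit Q → queue [S, K, N]
Visit S → queue [K, N]
Visit K → queue [N]
Visit N → queue []

Visit order: O, E, D, I, L, H, M, R, A, F, J, G, C, B, P, Q, S, K, N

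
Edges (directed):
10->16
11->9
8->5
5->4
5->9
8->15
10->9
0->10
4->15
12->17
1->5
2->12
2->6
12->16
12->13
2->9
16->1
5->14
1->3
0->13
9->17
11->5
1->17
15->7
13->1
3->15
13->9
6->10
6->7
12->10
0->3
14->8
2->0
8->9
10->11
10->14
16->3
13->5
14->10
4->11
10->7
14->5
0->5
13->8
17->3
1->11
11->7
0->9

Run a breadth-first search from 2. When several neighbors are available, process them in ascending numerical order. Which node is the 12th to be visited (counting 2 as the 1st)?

16

Visit 2; enqueue 0, 6, 9, 12 → queue [0, 6, 9, 12]
Visit 0; enqueue 3, 5, 10, 13 → queue [6, 9, 12, 3, 5, 10, 13]
Visit 6; enqueue 7 → queue [9, 12, 3, 5, 10, 13, 7]
Visit 9; enqueue 17 → queue [12, 3, 5, 10, 13, 7, 17]
Visit 12; enqueue 16 → queue [3, 5, 10, 13, 7, 17, 16]
Visit 3; enqueue 15 → queue [5, 10, 13, 7, 17, 16, 15]
Visit 5; enqueue 4, 14 → queue [10, 13, 7, 17, 16, 15, 4, 14]
Visit 10; enqueue 11 → queue [13, 7, 17, 16, 15, 4, 14, 11]
Visit 13; enqueue 1, 8 → queue [7, 17, 16, 15, 4, 14, 11, 1, 8]
Visit 7 → queue [17, 16, 15, 4, 14, 11, 1, 8]
Visit 17 → queue [16, 15, 4, 14, 11, 1, 8]
Visit 16 → queue [15, 4, 14, 11, 1, 8]
Visit 15 → queue [4, 14, 11, 1, 8]
Visit 4 → queue [14, 11, 1, 8]
Visit 14 → queue [11, 1, 8]
Visit 11 → queue [1, 8]
Visit 1 → queue [8]
Visit 8 → queue []

Visit order: 2, 0, 6, 9, 12, 3, 5, 10, 13, 7, 17, 16, 15, 4, 14, 11, 1, 8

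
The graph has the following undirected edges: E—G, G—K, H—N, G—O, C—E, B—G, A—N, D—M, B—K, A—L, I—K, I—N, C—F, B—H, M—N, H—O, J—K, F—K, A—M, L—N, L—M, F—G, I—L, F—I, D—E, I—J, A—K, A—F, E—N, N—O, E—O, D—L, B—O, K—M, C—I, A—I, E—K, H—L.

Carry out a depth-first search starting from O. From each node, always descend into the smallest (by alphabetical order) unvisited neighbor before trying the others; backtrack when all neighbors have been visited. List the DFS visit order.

O, B, G, E, C, F, A, I, J, K, M, D, L, H, N

Visit O
O → B
B → G
G → E
E → C
C → F
F → A
A → I
I → J
J → K
K → M
M → D
D → L
L → H
H → N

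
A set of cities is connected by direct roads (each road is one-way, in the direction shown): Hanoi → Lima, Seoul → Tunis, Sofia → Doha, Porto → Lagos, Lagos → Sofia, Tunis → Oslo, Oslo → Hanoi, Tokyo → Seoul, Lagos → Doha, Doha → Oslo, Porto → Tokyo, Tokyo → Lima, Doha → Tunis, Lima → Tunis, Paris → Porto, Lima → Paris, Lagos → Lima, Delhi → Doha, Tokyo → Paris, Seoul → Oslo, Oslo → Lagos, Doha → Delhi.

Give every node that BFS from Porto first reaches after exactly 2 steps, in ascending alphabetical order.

Doha, Lima, Paris, Seoul, Sofia

Level 0: Porto
Level 1: Lagos, Tokyo
Level 2: Doha, Lima, Paris, Seoul, Sofia
Level 3: Delhi, Oslo, Tunis
Level 4: Hanoi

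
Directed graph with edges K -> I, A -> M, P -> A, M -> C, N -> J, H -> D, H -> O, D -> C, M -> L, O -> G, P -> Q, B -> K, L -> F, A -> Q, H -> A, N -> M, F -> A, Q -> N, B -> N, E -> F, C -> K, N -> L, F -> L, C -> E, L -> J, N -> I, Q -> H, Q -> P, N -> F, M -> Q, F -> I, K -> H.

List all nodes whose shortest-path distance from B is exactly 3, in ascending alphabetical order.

A, C, D, O, Q

Level 0: B
Level 1: K, N
Level 2: F, H, I, J, L, M
Level 3: A, C, D, O, Q
Level 4: E, G, P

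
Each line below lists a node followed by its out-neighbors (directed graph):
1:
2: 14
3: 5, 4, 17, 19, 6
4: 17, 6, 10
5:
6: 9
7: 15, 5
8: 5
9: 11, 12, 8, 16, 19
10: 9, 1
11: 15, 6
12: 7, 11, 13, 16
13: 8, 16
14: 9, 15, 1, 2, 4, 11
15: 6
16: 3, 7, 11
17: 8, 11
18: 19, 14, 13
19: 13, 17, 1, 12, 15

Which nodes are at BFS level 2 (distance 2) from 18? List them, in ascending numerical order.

1, 2, 4, 8, 9, 11, 12, 15, 16, 17

Level 0: 18
Level 1: 13, 14, 19
Level 2: 1, 2, 4, 8, 9, 11, 12, 15, 16, 17
Level 3: 3, 5, 6, 7, 10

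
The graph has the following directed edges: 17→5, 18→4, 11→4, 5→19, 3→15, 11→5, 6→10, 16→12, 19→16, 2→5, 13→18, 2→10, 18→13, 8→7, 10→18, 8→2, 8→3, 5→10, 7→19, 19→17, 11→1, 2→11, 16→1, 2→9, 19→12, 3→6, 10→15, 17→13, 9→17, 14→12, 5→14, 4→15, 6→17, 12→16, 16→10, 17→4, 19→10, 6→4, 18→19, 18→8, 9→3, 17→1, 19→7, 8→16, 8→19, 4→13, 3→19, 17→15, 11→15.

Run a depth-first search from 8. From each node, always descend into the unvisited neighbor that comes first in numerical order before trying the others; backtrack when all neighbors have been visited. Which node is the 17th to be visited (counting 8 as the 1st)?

3

Visit 8
8 → 2
2 → 5
5 → 10
10 → 15
10 → 18
18 → 4
4 → 13
18 → 19
19 → 7
19 → 12
12 → 16
16 → 1
19 → 17
5 → 14
2 → 9
9 → 3
3 → 6
2 → 11

Visit order: 8, 2, 5, 10, 15, 18, 4, 13, 19, 7, 12, 16, 1, 17, 14, 9, 3, 6, 11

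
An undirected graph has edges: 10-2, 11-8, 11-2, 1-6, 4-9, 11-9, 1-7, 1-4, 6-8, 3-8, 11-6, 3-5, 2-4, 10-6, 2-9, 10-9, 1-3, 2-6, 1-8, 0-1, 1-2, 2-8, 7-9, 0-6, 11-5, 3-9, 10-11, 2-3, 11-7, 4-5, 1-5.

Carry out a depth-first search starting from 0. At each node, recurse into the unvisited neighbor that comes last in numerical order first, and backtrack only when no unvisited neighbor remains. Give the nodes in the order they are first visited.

Visit 0
0 → 6
6 → 11
11 → 10
10 → 9
9 → 7
7 → 1
1 → 8
8 → 3
3 → 5
5 → 4
4 → 2

0 -> 6 -> 11 -> 10 -> 9 -> 7 -> 1 -> 8 -> 3 -> 5 -> 4 -> 2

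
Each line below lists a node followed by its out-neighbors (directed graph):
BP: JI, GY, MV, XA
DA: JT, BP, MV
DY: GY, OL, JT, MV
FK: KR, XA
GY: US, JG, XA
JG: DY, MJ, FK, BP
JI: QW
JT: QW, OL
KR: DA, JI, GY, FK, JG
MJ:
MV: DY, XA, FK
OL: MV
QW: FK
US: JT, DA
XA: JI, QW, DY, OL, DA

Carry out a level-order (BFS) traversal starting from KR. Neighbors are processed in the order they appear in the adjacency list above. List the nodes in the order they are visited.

Visit KR; enqueue DA, JI, GY, FK, JG → queue [DA, JI, GY, FK, JG]
Visit DA; enqueue JT, BP, MV → queue [JI, GY, FK, JG, JT, BP, MV]
Visit JI; enqueue QW → queue [GY, FK, JG, JT, BP, MV, QW]
Visit GY; enqueue US, XA → queue [FK, JG, JT, BP, MV, QW, US, XA]
Visit FK → queue [JG, JT, BP, MV, QW, US, XA]
Visit JG; enqueue DY, MJ → queue [JT, BP, MV, QW, US, XA, DY, MJ]
Visit JT; enqueue OL → queue [BP, MV, QW, US, XA, DY, MJ, OL]
Visit BP → queue [MV, QW, US, XA, DY, MJ, OL]
Visit MV → queue [QW, US, XA, DY, MJ, OL]
Visit QW → queue [US, XA, DY, MJ, OL]
Visit US → queue [XA, DY, MJ, OL]
Visit XA → queue [DY, MJ, OL]
Visit DY → queue [MJ, OL]
Visit MJ → queue [OL]
Visit OL → queue []

KR DA JI GY FK JG JT BP MV QW US XA DY MJ OL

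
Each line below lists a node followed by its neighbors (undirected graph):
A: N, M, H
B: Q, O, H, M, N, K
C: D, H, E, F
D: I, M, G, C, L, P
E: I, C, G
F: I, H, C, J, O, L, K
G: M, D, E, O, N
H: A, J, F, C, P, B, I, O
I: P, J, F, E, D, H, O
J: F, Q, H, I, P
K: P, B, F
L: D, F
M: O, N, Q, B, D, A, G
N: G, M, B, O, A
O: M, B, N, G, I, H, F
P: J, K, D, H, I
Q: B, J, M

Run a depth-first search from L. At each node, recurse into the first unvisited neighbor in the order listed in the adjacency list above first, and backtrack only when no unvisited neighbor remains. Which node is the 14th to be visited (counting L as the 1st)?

Visit L
L → D
D → I
I → P
P → J
J → F
F → H
H → A
A → N
N → G
G → M
M → O
O → B
B → Q
B → K
G → E
E → C

Visit order: L, D, I, P, J, F, H, A, N, G, M, O, B, Q, K, E, C

Q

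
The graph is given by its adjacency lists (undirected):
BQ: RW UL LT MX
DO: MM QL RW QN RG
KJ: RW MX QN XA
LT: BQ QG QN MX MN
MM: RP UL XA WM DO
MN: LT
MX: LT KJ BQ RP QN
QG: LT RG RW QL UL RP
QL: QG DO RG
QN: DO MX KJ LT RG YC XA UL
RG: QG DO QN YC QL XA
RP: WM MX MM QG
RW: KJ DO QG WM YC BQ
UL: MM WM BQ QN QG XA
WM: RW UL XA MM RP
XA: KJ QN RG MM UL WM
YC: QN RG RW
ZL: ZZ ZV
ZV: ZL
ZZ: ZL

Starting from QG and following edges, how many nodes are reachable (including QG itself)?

17

BFS from QG visits: QG, LT, RG, RW, QL, UL, RP, BQ, QN, MX, MN, DO, YC, XA, KJ, WM, MM
Reachable nodes: 17 of 20 total.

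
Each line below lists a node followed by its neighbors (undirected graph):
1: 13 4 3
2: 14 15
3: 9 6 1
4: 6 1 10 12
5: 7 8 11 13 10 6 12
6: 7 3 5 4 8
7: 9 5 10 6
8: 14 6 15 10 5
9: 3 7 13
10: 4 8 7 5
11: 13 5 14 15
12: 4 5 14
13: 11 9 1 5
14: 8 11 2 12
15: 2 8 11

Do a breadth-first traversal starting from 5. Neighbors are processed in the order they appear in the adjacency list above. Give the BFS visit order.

5, 7, 8, 11, 13, 10, 6, 12, 9, 14, 15, 1, 4, 3, 2

Visit 5; enqueue 7, 8, 11, 13, 10, 6, 12 → queue [7, 8, 11, 13, 10, 6, 12]
Visit 7; enqueue 9 → queue [8, 11, 13, 10, 6, 12, 9]
Visit 8; enqueue 14, 15 → queue [11, 13, 10, 6, 12, 9, 14, 15]
Visit 11 → queue [13, 10, 6, 12, 9, 14, 15]
Visit 13; enqueue 1 → queue [10, 6, 12, 9, 14, 15, 1]
Visit 10; enqueue 4 → queue [6, 12, 9, 14, 15, 1, 4]
Visit 6; enqueue 3 → queue [12, 9, 14, 15, 1, 4, 3]
Visit 12 → queue [9, 14, 15, 1, 4, 3]
Visit 9 → queue [14, 15, 1, 4, 3]
Visit 14; enqueue 2 → queue [15, 1, 4, 3, 2]
Visit 15 → queue [1, 4, 3, 2]
Visit 1 → queue [4, 3, 2]
Visit 4 → queue [3, 2]
Visit 3 → queue [2]
Visit 2 → queue []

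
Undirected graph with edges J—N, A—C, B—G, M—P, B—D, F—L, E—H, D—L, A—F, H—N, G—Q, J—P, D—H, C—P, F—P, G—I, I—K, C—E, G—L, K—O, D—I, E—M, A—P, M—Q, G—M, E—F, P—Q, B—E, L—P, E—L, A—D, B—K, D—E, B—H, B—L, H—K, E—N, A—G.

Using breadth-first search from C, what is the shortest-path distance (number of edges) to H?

Level 0: C
Level 1: A, E, P
Level 2: B, D, F, G, H, J, L, M, N, Q
Level 3: I, K
Level 4: O
H first appears at level 2.

2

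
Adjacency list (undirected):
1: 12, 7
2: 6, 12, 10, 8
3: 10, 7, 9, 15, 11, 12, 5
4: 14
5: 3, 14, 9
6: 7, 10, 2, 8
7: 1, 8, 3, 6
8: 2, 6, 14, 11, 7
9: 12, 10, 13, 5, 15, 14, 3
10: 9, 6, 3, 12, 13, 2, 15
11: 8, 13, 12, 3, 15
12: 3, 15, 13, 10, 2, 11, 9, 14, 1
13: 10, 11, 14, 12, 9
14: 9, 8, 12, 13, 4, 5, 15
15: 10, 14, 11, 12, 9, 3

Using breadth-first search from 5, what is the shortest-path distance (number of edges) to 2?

3

Level 0: 5
Level 1: 3, 9, 14
Level 2: 4, 7, 8, 10, 11, 12, 13, 15
Level 3: 1, 2, 6
2 first appears at level 3.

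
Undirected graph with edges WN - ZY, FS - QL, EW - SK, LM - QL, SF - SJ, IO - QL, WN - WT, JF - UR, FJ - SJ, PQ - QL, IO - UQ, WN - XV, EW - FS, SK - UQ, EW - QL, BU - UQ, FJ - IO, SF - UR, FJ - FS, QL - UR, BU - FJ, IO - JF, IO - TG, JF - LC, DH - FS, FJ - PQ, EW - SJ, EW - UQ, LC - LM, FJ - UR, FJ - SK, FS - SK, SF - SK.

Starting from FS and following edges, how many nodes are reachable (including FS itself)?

17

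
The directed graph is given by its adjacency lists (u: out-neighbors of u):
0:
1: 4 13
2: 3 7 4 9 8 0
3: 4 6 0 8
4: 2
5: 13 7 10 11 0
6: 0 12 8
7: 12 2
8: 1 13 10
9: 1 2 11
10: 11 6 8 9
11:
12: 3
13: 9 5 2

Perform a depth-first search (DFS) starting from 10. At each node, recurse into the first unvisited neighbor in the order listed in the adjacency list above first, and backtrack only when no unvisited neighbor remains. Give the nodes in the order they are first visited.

10 → 11 → 6 → 0 → 12 → 3 → 4 → 2 → 7 → 9 → 1 → 13 → 5 → 8

Visit 10
10 → 11
10 → 6
6 → 0
6 → 12
12 → 3
3 → 4
4 → 2
2 → 7
2 → 9
9 → 1
1 → 13
13 → 5
2 → 8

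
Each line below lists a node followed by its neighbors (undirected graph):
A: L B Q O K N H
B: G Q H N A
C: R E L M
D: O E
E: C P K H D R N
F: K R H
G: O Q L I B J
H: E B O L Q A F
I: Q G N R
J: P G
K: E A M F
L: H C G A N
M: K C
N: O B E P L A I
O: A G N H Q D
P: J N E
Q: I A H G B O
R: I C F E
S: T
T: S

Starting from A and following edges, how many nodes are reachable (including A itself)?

BFS from A visits: A, L, B, Q, O, K, N, H, C, G, I, D, E, M, F, P, R, J
Reachable nodes: 18 of 20 total.

18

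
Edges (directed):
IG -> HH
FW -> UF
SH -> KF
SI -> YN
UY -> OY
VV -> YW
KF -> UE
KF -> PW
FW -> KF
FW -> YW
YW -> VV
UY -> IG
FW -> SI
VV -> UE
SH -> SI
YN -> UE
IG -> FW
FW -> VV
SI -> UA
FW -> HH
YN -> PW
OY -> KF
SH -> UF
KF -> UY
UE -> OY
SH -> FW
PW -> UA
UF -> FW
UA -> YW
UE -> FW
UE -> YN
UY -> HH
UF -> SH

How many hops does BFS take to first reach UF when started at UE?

2

Level 0: UE
Level 1: FW, OY, YN
Level 2: HH, KF, PW, SI, UF, VV, YW
Level 3: SH, UA, UY
Level 4: IG
UF first appears at level 2.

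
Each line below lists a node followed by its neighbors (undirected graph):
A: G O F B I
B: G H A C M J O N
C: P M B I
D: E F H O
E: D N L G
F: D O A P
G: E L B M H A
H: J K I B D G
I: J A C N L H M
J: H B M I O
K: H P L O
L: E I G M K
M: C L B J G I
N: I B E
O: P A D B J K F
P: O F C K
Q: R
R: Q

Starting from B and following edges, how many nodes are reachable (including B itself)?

16

BFS from B visits: B, A, C, G, H, J, M, N, O, F, I, P, E, L, D, K
Reachable nodes: 16 of 18 total.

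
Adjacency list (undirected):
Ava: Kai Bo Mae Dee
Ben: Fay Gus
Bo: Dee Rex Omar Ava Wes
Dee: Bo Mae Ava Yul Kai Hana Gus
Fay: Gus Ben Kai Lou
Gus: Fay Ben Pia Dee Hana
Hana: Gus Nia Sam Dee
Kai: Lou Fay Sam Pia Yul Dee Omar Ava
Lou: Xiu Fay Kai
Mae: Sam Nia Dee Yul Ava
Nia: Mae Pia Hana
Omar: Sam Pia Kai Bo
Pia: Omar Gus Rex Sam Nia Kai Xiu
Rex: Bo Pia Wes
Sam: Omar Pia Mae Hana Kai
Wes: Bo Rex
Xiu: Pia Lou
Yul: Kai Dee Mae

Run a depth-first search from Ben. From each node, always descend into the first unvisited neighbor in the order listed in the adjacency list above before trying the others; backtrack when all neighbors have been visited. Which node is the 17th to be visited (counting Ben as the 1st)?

Visit Ben
Ben → Fay
Fay → Gus
Gus → Pia
Pia → Omar
Omar → Sam
Sam → Mae
Mae → Nia
Nia → Hana
Hana → Dee
Dee → Bo
Bo → Rex
Rex → Wes
Bo → Ava
Ava → Kai
Kai → Lou
Lou → Xiu
Kai → Yul

Visit order: Ben, Fay, Gus, Pia, Omar, Sam, Mae, Nia, Hana, Dee, Bo, Rex, Wes, Ava, Kai, Lou, Xiu, Yul

Xiu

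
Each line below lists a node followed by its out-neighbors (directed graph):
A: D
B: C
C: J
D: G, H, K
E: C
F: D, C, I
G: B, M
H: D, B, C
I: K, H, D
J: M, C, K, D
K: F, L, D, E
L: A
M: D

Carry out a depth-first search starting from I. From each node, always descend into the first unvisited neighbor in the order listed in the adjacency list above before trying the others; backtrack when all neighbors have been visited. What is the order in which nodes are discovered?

Visit I
I → K
K → F
F → D
D → G
G → B
B → C
C → J
J → M
D → H
K → L
L → A
K → E

I K F D G B C J M H L A E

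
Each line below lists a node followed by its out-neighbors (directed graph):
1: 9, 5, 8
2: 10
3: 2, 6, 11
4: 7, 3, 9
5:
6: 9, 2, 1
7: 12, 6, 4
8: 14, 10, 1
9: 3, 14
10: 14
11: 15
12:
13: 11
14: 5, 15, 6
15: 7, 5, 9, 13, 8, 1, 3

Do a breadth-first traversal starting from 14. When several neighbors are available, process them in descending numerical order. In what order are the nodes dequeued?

Visit 14; enqueue 15, 6, 5 → queue [15, 6, 5]
Visit 15; enqueue 13, 9, 8, 7, 3, 1 → queue [6, 5, 13, 9, 8, 7, 3, 1]
Visit 6; enqueue 2 → queue [5, 13, 9, 8, 7, 3, 1, 2]
Visit 5 → queue [13, 9, 8, 7, 3, 1, 2]
Visit 13; enqueue 11 → queue [9, 8, 7, 3, 1, 2, 11]
Visit 9 → queue [8, 7, 3, 1, 2, 11]
Visit 8; enqueue 10 → queue [7, 3, 1, 2, 11, 10]
Visit 7; enqueue 12, 4 → queue [3, 1, 2, 11, 10, 12, 4]
Visit 3 → queue [1, 2, 11, 10, 12, 4]
Visit 1 → queue [2, 11, 10, 12, 4]
Visit 2 → queue [11, 10, 12, 4]
Visit 11 → queue [10, 12, 4]
Visit 10 → queue [12, 4]
Visit 12 → queue [4]
Visit 4 → queue []

14 -> 15 -> 6 -> 5 -> 13 -> 9 -> 8 -> 7 -> 3 -> 1 -> 2 -> 11 -> 10 -> 12 -> 4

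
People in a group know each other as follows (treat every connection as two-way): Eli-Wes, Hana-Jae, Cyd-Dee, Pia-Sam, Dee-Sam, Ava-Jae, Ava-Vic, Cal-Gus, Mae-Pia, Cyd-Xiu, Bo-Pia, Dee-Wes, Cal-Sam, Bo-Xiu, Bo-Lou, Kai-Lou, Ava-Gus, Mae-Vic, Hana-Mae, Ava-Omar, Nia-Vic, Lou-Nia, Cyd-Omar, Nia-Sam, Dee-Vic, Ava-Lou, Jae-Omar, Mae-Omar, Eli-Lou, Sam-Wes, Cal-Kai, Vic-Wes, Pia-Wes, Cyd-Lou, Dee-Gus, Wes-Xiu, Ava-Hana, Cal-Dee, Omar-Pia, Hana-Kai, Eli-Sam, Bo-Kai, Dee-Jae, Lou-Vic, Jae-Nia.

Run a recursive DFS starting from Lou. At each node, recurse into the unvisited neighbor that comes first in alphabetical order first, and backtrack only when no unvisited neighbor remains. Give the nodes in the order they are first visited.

Visit Lou
Lou → Ava
Ava → Gus
Gus → Cal
Cal → Dee
Dee → Cyd
Cyd → Omar
Omar → Jae
Jae → Hana
Hana → Kai
Kai → Bo
Bo → Pia
Pia → Mae
Mae → Vic
Vic → Nia
Nia → Sam
Sam → Eli
Eli → Wes
Wes → Xiu

Lou -> Ava -> Gus -> Cal -> Dee -> Cyd -> Omar -> Jae -> Hana -> Kai -> Bo -> Pia -> Mae -> Vic -> Nia -> Sam -> Eli -> Wes -> Xiu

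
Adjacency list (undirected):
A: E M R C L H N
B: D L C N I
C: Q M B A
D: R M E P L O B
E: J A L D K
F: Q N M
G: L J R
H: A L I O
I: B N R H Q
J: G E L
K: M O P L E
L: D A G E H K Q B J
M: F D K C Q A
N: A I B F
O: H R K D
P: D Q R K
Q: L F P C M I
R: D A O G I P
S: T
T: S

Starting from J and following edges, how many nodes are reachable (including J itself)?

BFS from J visits: J, G, E, L, R, A, D, K, H, Q, B, O, I, P, M, C, N, F
Reachable nodes: 18 of 20 total.

18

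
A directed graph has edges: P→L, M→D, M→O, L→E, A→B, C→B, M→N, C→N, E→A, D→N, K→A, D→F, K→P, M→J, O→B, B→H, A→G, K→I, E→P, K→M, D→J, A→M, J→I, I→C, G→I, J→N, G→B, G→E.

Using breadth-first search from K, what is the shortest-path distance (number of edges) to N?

2

Level 0: K
Level 1: A, I, M, P
Level 2: B, C, D, G, J, L, N, O
Level 3: E, F, H
N first appears at level 2.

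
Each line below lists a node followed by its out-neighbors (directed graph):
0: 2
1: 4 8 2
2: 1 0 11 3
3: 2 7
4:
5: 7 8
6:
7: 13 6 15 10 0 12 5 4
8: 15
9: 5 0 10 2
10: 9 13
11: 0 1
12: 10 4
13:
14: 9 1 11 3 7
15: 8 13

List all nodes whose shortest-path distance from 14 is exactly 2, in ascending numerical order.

0, 2, 4, 5, 6, 8, 10, 12, 13, 15

Level 0: 14
Level 1: 1, 3, 7, 9, 11
Level 2: 0, 2, 4, 5, 6, 8, 10, 12, 13, 15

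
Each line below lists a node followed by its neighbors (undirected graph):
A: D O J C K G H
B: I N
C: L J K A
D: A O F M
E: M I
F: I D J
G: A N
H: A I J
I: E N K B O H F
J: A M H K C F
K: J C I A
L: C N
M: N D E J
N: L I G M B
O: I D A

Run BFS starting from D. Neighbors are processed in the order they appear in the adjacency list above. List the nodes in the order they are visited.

D, A, O, F, M, J, C, K, G, H, I, N, E, L, B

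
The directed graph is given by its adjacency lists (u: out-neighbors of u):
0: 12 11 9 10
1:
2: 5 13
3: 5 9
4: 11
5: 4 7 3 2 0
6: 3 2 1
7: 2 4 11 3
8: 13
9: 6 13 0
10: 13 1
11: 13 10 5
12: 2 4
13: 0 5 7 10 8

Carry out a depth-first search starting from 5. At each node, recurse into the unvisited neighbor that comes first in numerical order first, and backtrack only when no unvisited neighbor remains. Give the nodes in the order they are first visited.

Visit 5
5 → 0
0 → 9
9 → 6
6 → 1
6 → 2
2 → 13
13 → 7
7 → 3
7 → 4
4 → 11
11 → 10
13 → 8
0 → 12

5, 0, 9, 6, 1, 2, 13, 7, 3, 4, 11, 10, 8, 12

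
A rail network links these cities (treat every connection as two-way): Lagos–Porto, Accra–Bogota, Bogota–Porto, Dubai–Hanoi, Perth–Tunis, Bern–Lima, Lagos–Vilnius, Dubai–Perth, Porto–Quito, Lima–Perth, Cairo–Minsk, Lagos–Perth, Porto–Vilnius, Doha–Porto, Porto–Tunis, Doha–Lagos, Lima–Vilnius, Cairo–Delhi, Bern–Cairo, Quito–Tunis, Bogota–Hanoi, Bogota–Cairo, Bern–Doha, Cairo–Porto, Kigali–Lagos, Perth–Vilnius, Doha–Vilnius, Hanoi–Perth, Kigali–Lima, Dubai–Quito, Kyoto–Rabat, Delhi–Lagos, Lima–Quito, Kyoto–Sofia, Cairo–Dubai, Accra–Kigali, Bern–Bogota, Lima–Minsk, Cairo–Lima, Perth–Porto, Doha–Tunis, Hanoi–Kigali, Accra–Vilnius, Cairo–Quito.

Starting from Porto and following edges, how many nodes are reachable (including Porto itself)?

BFS from Porto visits: Porto, Bogota, Cairo, Doha, Lagos, Perth, Quito, Tunis, Vilnius, Accra, Bern, Hanoi, Delhi, Dubai, Lima, Minsk, Kigali
Reachable nodes: 17 of 20 total.

17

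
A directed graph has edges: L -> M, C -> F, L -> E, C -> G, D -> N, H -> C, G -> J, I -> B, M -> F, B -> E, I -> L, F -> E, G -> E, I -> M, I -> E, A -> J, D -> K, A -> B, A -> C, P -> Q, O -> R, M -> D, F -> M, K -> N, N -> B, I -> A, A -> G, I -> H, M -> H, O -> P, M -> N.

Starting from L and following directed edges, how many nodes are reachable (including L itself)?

12

BFS from L visits: L, M, E, N, H, F, D, B, C, K, G, J
Reachable nodes: 12 of 18 total.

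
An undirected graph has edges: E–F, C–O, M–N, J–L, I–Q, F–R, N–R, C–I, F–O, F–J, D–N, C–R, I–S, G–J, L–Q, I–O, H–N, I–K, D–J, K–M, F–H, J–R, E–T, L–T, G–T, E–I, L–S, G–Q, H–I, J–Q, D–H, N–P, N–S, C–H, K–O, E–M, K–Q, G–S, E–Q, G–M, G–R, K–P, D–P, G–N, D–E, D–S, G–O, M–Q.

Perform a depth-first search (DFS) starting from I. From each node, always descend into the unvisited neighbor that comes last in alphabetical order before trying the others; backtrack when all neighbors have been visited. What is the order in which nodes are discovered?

Visit I
I → S
S → N
N → R
R → J
J → Q
Q → M
M → K
K → P
P → D
D → H
H → F
F → O
O → G
G → T
T → L
T → E
O → C

I, S, N, R, J, Q, M, K, P, D, H, F, O, G, T, L, E, C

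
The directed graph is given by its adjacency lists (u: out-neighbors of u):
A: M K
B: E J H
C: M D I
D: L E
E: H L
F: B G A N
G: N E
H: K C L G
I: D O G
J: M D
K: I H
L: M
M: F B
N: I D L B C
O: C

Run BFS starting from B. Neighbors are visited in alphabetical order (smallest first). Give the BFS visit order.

B E H J L C G K D M I N F O A

Visit B; enqueue E, H, J → queue [E, H, J]
Visit E; enqueue L → queue [H, J, L]
Visit H; enqueue C, G, K → queue [J, L, C, G, K]
Visit J; enqueue D, M → queue [L, C, G, K, D, M]
Visit L → queue [C, G, K, D, M]
Visit C; enqueue I → queue [G, K, D, M, I]
Visit G; enqueue N → queue [K, D, M, I, N]
Visit K → queue [D, M, I, N]
Visit D → queue [M, I, N]
Visit M; enqueue F → queue [I, N, F]
Visit I; enqueue O → queue [N, F, O]
Visit N → queue [F, O]
Visit F; enqueue A → queue [O, A]
Visit O → queue [A]
Visit A → queue []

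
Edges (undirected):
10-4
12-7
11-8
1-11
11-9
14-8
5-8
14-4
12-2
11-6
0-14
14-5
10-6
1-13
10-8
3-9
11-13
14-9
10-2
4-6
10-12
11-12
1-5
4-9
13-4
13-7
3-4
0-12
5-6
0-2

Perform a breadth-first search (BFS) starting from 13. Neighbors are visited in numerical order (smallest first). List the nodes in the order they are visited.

13 -> 1 -> 4 -> 7 -> 11 -> 5 -> 3 -> 6 -> 9 -> 10 -> 14 -> 12 -> 8 -> 2 -> 0

Visit 13; enqueue 1, 4, 7, 11 → queue [1, 4, 7, 11]
Visit 1; enqueue 5 → queue [4, 7, 11, 5]
Visit 4; enqueue 3, 6, 9, 10, 14 → queue [7, 11, 5, 3, 6, 9, 10, 14]
Visit 7; enqueue 12 → queue [11, 5, 3, 6, 9, 10, 14, 12]
Visit 11; enqueue 8 → queue [5, 3, 6, 9, 10, 14, 12, 8]
Visit 5 → queue [3, 6, 9, 10, 14, 12, 8]
Visit 3 → queue [6, 9, 10, 14, 12, 8]
Visit 6 → queue [9, 10, 14, 12, 8]
Visit 9 → queue [10, 14, 12, 8]
Visit 10; enqueue 2 → queue [14, 12, 8, 2]
Visit 14; enqueue 0 → queue [12, 8, 2, 0]
Visit 12 → queue [8, 2, 0]
Visit 8 → queue [2, 0]
Visit 2 → queue [0]
Visit 0 → queue []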